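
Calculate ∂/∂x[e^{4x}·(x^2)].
2 x \left(2 x + 1\right) e^{4 x}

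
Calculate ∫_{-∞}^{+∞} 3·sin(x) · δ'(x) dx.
-3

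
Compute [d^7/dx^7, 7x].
49\frac{d^{6}}{dx^{6}}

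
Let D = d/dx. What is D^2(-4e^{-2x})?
- 16 e^{- 2 x}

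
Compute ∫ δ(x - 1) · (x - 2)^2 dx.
1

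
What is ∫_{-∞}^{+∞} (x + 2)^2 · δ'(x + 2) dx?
0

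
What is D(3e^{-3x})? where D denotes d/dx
- 9 e^{- 3 x}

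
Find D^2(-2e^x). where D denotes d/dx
- 2 e^{x}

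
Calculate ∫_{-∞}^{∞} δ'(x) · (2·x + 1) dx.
-2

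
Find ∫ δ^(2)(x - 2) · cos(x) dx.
- \cos{\left(2 \right)}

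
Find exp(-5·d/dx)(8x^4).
8 x^{4} - 160 x^{3} + 1200 x^{2} - 4000 x + 5000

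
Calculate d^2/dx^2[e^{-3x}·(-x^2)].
\left(- 9 x^{2} + 12 x - 2\right) e^{- 3 x}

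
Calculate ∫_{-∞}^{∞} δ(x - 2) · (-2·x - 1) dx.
-5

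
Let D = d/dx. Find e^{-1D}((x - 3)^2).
x^{2} - 8 x + 16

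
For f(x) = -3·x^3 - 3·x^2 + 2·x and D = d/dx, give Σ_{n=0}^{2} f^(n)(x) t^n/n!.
- t^{2} \left(9 x + 3\right) - t \left(9 x^{2} + 6 x - 2\right) - 3 x^{3} - 3 x^{2} + 2 x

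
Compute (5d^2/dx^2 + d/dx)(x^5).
5 x^{3} \left(x + 20\right)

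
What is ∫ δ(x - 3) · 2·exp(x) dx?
2 e^{3}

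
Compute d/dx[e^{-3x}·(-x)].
\left(3 x - 1\right) e^{- 3 x}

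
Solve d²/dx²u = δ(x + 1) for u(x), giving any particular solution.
\frac{|x + 1|}{2}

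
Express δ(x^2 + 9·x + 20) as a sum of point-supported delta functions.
\frac{\delta(x + 5) + \delta(x + 4)}{1}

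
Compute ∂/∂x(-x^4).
- 4 x^{3}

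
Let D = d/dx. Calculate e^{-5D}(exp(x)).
e^{x - 5}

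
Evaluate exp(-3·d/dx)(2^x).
2^{x - 3}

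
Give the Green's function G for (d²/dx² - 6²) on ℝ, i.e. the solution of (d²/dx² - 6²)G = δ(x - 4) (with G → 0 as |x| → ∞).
-\frac{e^{-6|x - 4|}}{12}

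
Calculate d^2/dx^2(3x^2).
6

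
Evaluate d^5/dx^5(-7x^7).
- 17640 x^{2}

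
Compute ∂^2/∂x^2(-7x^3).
- 42 x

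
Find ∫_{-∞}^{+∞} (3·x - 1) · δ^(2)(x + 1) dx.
0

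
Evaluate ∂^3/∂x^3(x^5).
60 x^{2}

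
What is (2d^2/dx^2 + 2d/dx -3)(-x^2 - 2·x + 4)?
3 x^{2} + 2 x - 20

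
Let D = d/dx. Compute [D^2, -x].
-2D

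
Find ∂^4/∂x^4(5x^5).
600 x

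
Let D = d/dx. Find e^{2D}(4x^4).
4 x^{4} + 32 x^{3} + 96 x^{2} + 128 x + 64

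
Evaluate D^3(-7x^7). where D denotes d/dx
- 1470 x^{4}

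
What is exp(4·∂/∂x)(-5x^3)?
- 5 x^{3} - 60 x^{2} - 240 x - 320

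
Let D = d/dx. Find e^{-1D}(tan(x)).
\tan{\left(x - 1 \right)}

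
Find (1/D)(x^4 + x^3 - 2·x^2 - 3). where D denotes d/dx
\frac{x^{5}}{5} + \frac{x^{4}}{4} - \frac{2 x^{3}}{3} - 3 x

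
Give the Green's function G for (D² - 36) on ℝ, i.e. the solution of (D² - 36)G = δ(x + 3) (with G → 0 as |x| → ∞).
-\frac{e^{-6|x + 3|}}{12}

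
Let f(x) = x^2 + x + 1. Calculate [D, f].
2 x + 1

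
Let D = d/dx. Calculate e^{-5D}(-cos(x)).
- \cos{\left(x - 5 \right)}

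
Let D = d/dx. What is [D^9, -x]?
-9D^{8}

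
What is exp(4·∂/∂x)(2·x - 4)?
2 x + 4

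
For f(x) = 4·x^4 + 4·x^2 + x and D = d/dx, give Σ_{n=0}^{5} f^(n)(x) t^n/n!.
4 t^{4} + 16 t^{3} x + t^{2} \left(24 x^{2} + 4\right) + t \left(16 x^{3} + 8 x + 1\right) + 4 x^{4} + 4 x^{2} + x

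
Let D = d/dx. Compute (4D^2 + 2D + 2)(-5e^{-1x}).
- 20 e^{- x}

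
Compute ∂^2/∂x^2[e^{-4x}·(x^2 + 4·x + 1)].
2 \left(8 x^{2} + 24 x - 7\right) e^{- 4 x}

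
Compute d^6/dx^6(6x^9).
362880 x^{3}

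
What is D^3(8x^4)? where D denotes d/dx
192 x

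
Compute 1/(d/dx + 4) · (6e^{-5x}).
- 6 e^{- 5 x}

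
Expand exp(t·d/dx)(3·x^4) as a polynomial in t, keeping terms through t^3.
3 x \left(4 t^{3} + 6 t^{2} x + 4 t x^{2} + x^{3}\right)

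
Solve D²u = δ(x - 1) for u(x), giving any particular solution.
\frac{|x - 1|}{2}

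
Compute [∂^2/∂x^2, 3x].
6\frac{d}{dx}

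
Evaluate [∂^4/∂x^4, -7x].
-28\frac{d^{3}}{dx^{3}}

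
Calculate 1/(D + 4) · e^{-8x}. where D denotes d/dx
- \frac{e^{- 8 x}}{4}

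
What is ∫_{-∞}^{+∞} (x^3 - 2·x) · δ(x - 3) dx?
21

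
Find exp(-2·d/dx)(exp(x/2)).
e^{\frac{x}{2} - 1}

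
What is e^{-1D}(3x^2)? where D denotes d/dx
3 x^{2} - 6 x + 3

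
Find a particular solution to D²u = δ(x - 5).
\frac{|x - 5|}{2}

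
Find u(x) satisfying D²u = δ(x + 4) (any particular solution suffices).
\frac{|x + 4|}{2}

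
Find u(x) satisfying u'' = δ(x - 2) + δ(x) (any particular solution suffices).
\frac{|x - 2|}{2} + \frac{|x|}{2}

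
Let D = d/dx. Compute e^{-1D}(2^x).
2^{x - 1}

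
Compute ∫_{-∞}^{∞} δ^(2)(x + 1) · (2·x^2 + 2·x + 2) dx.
4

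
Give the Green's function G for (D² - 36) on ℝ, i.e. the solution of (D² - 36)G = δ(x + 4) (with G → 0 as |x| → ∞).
-\frac{e^{-6|x + 4|}}{12}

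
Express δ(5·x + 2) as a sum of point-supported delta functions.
\frac{\delta(x + 2/5)}{5}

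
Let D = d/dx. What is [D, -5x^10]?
- 50 x^{9}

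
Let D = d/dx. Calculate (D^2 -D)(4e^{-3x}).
48 e^{- 3 x}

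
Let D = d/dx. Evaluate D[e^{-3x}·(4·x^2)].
4 x \left(2 - 3 x\right) e^{- 3 x}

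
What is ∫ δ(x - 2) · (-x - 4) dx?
-6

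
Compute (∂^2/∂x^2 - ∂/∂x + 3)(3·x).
9 x - 3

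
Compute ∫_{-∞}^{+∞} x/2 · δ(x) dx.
0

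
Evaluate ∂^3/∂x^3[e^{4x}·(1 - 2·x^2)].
\left(- 128 x^{2} - 192 x + 16\right) e^{4 x}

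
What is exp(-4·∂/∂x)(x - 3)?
x - 7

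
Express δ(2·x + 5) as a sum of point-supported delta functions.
\frac{\delta(x + 5/2)}{2}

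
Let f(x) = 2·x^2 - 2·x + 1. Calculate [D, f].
4 x - 2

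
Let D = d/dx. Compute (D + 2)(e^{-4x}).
- 2 e^{- 4 x}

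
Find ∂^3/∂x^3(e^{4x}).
64 e^{4 x}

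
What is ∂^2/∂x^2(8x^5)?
160 x^{3}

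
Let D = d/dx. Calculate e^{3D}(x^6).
x^{6} + 18 x^{5} + 135 x^{4} + 540 x^{3} + 1215 x^{2} + 1458 x + 729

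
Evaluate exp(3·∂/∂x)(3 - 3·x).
- 3 x - 6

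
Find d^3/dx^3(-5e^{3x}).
- 135 e^{3 x}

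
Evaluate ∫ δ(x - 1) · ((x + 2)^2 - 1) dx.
8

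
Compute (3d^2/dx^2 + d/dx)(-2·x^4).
8 x^{2} \left(- x - 9\right)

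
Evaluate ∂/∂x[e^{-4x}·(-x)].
\left(4 x - 1\right) e^{- 4 x}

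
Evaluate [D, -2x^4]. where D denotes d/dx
- 8 x^{3}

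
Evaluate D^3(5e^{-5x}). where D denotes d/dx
- 625 e^{- 5 x}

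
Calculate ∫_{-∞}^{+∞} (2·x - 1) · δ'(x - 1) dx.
-2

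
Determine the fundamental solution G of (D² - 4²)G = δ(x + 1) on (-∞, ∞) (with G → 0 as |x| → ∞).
-\frac{e^{-4|x + 1|}}{8}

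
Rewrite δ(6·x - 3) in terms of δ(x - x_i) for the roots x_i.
\frac{\delta(x - 1/2)}{6}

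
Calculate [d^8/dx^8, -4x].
-32\frac{d^{7}}{dx^{7}}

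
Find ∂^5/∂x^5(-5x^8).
- 33600 x^{3}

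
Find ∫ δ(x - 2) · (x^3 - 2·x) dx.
4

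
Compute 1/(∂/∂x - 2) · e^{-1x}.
- \frac{e^{- x}}{3}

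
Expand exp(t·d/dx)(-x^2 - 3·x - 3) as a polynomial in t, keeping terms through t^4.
- t^{2} - t \left(2 x + 3\right) - x^{2} - 3 x - 3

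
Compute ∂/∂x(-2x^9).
- 18 x^{8}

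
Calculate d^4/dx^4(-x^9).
- 3024 x^{5}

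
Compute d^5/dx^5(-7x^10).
- 211680 x^{5}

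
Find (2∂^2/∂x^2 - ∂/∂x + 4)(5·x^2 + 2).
20 x^{2} - 10 x + 28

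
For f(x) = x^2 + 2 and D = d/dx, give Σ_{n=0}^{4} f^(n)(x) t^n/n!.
t^{2} + 2 t x + x^{2} + 2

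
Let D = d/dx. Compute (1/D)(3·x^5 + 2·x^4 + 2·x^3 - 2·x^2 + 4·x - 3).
\frac{x^{6}}{2} + \frac{2 x^{5}}{5} + \frac{x^{4}}{2} - \frac{2 x^{3}}{3} + 2 x^{2} - 3 x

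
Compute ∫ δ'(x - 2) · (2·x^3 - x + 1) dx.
-23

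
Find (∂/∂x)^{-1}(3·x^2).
x^{3}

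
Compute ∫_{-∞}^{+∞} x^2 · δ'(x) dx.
0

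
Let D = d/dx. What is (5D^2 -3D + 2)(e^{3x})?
38 e^{3 x}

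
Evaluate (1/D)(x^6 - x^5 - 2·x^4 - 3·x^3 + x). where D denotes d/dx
\frac{x^{7}}{7} - \frac{x^{6}}{6} - \frac{2 x^{5}}{5} - \frac{3 x^{4}}{4} + \frac{x^{2}}{2}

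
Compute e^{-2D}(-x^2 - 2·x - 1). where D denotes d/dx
- x^{2} + 2 x - 1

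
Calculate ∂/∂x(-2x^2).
- 4 x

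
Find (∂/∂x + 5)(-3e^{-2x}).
- 9 e^{- 2 x}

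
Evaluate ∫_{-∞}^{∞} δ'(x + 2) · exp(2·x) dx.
- \frac{2}{e^{4}}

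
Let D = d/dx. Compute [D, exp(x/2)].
\frac{e^{\frac{x}{2}}}{2}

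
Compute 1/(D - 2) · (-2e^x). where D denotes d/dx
2 e^{x}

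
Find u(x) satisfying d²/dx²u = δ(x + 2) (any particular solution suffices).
\frac{|x + 2|}{2}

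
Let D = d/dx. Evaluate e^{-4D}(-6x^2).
- 6 x^{2} + 48 x - 96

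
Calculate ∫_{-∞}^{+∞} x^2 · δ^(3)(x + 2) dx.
0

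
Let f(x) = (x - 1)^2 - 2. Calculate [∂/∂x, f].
2 x - 2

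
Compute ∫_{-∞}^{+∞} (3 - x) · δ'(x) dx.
1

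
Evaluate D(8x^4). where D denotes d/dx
32 x^{3}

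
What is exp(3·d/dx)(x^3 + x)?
x^{3} + 9 x^{2} + 28 x + 30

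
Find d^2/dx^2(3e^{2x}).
12 e^{2 x}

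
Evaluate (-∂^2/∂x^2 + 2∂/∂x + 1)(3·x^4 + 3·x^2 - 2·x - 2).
3 x^{4} + 24 x^{3} - 33 x^{2} + 10 x - 12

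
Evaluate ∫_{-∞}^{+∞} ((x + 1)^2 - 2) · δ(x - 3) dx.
14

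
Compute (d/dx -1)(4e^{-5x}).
- 24 e^{- 5 x}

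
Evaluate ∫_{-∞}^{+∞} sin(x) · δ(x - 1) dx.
\sin{\left(1 \right)}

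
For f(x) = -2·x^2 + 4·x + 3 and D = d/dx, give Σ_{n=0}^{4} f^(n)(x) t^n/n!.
- 2 t^{2} - 4 t \left(x - 1\right) - 2 x^{2} + 4 x + 3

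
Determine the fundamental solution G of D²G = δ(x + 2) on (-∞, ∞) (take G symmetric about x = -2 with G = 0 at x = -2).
\frac{|x + 2|}{2}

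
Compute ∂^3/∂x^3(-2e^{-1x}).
2 e^{- x}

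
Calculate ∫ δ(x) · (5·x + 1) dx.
1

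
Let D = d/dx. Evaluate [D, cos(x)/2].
- \frac{\sin{\left(x \right)}}{2}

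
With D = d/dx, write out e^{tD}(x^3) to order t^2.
x \left(3 t^{2} + 3 t x + x^{2}\right)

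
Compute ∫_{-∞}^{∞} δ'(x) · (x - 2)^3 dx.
-12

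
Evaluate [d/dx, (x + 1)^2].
2 x + 2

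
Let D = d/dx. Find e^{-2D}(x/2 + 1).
\frac{x}{2}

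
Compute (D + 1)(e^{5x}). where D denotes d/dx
6 e^{5 x}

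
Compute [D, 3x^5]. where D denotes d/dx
15 x^{4}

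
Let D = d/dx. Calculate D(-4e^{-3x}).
12 e^{- 3 x}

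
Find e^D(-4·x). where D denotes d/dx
- 4 x - 4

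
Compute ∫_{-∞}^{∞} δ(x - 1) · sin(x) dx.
\sin{\left(1 \right)}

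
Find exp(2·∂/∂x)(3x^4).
3 x^{4} + 24 x^{3} + 72 x^{2} + 96 x + 48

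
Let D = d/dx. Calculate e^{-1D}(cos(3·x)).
\cos{\left(3 x - 3 \right)}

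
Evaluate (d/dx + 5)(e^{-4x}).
e^{- 4 x}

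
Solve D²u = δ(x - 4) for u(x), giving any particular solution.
\frac{|x - 4|}{2}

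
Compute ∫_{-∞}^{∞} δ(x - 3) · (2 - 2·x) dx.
-4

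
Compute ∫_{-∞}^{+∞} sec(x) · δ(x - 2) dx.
\sec{\left(2 \right)}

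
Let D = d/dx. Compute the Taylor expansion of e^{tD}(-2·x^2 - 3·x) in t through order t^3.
- 2 t^{2} - t \left(4 x + 3\right) - 2 x^{2} - 3 x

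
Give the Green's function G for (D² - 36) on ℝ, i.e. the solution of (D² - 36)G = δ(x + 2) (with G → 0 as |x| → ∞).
-\frac{e^{-6|x + 2|}}{12}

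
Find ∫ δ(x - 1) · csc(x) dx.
\csc{\left(1 \right)}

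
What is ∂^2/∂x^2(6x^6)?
180 x^{4}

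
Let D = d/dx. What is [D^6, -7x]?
-42D^{5}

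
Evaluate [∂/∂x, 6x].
6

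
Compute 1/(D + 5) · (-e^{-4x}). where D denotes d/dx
- e^{- 4 x}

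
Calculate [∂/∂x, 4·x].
4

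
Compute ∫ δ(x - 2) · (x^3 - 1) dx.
7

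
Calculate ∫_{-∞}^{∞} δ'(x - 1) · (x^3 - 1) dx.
-3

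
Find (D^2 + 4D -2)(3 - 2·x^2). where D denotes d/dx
4 x^{2} - 16 x - 10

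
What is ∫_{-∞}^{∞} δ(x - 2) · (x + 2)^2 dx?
16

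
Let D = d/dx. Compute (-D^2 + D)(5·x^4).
20 x^{2} \left(x - 3\right)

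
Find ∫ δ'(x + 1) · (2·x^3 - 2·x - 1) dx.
-4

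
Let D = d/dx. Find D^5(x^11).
55440 x^{6}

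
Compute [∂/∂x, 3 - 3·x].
-3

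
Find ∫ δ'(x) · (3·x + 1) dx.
-3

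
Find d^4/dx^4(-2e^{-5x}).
- 1250 e^{- 5 x}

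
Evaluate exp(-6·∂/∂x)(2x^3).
2 x^{3} - 36 x^{2} + 216 x - 432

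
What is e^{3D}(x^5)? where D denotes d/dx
x^{5} + 15 x^{4} + 90 x^{3} + 270 x^{2} + 405 x + 243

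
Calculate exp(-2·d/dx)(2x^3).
2 x^{3} - 12 x^{2} + 24 x - 16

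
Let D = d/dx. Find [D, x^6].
6 x^{5}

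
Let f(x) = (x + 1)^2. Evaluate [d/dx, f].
2 x + 2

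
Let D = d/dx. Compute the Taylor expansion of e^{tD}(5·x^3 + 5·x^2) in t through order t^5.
5 t^{3} + 5 t^{2} \left(3 x + 1\right) + 5 t x \left(3 x + 2\right) + 5 x^{3} + 5 x^{2}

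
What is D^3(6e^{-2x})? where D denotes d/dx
- 48 e^{- 2 x}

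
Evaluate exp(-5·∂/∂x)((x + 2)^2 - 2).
x^{2} - 6 x + 7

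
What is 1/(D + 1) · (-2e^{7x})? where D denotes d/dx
- \frac{e^{7 x}}{4}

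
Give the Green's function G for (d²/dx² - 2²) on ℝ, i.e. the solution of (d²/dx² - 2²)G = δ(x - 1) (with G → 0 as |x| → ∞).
-\frac{e^{-2|x - 1|}}{4}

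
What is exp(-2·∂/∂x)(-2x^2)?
- 2 x^{2} + 8 x - 8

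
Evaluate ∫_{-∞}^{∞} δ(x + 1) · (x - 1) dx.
-2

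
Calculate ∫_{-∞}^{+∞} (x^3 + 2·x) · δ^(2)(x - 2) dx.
12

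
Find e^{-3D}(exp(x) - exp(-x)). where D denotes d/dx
- e^{3 - x} + e^{x - 3}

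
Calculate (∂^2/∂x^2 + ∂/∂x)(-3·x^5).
15 x^{3} \left(- x - 4\right)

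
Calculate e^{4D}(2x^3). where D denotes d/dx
2 x^{3} + 24 x^{2} + 96 x + 128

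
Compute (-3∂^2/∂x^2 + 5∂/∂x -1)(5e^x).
5 e^{x}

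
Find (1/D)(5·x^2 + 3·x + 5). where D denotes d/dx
\frac{5 x^{3}}{3} + \frac{3 x^{2}}{2} + 5 x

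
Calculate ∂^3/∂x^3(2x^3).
12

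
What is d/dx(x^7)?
7 x^{6}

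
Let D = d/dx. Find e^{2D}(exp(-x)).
e^{- x - 2}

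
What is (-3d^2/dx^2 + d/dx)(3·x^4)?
12 x^{2} \left(x - 9\right)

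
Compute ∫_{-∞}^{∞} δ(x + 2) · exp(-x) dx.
e^{2}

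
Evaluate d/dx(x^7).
7 x^{6}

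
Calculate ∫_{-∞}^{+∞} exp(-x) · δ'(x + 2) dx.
e^{2}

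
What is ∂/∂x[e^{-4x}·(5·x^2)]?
10 x \left(1 - 2 x\right) e^{- 4 x}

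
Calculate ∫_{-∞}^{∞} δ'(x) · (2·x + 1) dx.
-2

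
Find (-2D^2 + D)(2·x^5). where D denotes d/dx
10 x^{3} \left(x - 8\right)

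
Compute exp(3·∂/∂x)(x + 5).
x + 8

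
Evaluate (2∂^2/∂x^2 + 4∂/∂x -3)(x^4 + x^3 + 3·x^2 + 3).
- 3 x^{4} + 13 x^{3} + 27 x^{2} + 36 x + 3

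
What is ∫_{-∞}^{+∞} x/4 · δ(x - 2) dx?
\frac{1}{2}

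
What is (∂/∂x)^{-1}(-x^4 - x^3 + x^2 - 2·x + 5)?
- \frac{x^{5}}{5} - \frac{x^{4}}{4} + \frac{x^{3}}{3} - x^{2} + 5 x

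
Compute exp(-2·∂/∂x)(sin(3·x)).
\sin{\left(3 x - 6 \right)}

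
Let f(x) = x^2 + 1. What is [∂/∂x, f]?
2 x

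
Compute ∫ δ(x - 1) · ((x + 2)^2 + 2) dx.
11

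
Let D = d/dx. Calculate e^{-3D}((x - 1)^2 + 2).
x^{2} - 8 x + 18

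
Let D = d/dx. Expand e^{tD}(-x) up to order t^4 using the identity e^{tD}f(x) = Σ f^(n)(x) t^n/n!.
- t - x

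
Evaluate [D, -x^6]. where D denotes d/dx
- 6 x^{5}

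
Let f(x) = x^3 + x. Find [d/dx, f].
3 x^{2} + 1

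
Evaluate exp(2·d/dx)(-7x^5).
- 7 x^{5} - 70 x^{4} - 280 x^{3} - 560 x^{2} - 560 x - 224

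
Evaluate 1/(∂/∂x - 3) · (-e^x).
\frac{e^{x}}{2}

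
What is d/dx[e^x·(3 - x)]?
\left(2 - x\right) e^{x}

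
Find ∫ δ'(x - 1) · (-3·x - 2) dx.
3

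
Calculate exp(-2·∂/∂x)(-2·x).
4 - 2 x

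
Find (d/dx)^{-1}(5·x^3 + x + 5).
\frac{5 x^{4}}{4} + \frac{x^{2}}{2} + 5 x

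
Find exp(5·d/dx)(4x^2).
4 x^{2} + 40 x + 100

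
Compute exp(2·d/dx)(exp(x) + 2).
e^{x + 2} + 2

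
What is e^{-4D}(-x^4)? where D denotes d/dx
- x^{4} + 16 x^{3} - 96 x^{2} + 256 x - 256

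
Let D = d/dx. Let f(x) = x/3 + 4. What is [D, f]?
\frac{1}{3}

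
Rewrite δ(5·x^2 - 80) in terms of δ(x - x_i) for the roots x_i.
\frac{\delta(x - 4) + \delta(x + 4)}{40}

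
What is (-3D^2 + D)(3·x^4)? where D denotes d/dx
12 x^{2} \left(x - 9\right)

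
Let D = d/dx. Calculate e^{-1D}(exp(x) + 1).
e^{x - 1} + 1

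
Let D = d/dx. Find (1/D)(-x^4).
- \frac{x^{5}}{5}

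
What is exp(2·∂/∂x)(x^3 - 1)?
x^{3} + 6 x^{2} + 12 x + 7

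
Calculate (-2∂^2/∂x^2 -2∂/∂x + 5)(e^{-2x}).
e^{- 2 x}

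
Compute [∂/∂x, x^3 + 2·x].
3 x^{2} + 2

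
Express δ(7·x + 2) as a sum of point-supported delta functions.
\frac{\delta(x + 2/7)}{7}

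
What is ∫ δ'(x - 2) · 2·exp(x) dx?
- 2 e^{2}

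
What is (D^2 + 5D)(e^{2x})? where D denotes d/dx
14 e^{2 x}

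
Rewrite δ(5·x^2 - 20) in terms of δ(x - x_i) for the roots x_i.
\frac{\delta(x - 2) + \delta(x + 2)}{20}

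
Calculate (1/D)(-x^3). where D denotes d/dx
- \frac{x^{4}}{4}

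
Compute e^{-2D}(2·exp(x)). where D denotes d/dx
2 e^{x - 2}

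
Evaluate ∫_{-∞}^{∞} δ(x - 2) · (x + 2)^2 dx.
16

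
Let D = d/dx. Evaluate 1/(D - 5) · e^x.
- \frac{e^{x}}{4}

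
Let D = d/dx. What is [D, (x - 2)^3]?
3 \left(x - 2\right)^{2}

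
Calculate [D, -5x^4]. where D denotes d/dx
- 20 x^{3}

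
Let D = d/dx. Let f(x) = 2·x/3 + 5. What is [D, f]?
\frac{2}{3}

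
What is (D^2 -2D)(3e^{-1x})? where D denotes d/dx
9 e^{- x}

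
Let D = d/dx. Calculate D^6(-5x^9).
- 302400 x^{3}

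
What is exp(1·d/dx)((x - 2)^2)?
x^{2} - 2 x + 1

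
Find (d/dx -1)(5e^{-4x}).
- 25 e^{- 4 x}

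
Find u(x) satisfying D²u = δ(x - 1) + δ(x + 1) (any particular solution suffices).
\frac{|x - 1|}{2} + \frac{|x + 1|}{2}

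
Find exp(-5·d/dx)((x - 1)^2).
x^{2} - 12 x + 36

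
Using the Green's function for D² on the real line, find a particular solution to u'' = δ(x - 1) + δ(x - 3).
\frac{|x - 1|}{2} + \frac{|x - 3|}{2}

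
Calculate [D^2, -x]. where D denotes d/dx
-2D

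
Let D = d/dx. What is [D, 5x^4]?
20 x^{3}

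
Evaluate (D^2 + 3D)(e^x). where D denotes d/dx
4 e^{x}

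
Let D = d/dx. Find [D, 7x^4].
28 x^{3}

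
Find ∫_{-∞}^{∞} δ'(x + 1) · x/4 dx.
- \frac{1}{4}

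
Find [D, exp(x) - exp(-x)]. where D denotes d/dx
2 \cosh{\left(x \right)}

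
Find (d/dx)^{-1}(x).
\frac{x^{2}}{2}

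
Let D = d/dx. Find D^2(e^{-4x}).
16 e^{- 4 x}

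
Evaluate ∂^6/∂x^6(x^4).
0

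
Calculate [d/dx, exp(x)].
e^{x}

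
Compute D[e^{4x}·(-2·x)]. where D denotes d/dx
\left(- 8 x - 2\right) e^{4 x}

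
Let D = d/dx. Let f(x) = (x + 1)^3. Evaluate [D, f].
3 \left(x + 1\right)^{2}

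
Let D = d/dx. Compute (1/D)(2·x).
x^{2}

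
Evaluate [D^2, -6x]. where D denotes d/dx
-12D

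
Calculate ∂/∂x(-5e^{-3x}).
15 e^{- 3 x}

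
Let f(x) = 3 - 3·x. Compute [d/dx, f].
-3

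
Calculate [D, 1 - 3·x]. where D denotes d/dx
-3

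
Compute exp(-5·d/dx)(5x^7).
5 x^{7} - 175 x^{6} + 2625 x^{5} - 21875 x^{4} + 109375 x^{3} - 328125 x^{2} + 546875 x - 390625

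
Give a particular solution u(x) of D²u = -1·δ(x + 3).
-\frac{|x + 3|}{2}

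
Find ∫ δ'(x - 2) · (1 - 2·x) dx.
2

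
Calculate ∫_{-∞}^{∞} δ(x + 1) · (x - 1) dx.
-2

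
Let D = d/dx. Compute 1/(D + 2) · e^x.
\frac{e^{x}}{3}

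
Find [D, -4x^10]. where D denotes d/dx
- 40 x^{9}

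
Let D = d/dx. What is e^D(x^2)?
x^{2} + 2 x + 1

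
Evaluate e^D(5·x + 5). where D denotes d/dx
5 x + 10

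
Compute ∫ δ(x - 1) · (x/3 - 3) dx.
- \frac{8}{3}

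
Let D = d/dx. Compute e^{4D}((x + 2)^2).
x^{2} + 12 x + 36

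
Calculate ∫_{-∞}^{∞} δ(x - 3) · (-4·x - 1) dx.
-13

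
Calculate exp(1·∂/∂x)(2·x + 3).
2 x + 5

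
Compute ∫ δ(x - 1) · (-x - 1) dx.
-2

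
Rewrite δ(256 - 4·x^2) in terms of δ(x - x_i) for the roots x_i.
\frac{\delta(x - 8) + \delta(x + 8)}{64}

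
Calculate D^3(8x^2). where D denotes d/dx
0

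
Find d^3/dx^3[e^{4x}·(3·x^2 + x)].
\left(192 x^{2} + 352 x + 120\right) e^{4 x}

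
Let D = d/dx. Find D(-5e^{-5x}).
25 e^{- 5 x}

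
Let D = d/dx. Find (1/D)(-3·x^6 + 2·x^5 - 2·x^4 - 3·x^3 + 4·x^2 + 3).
- \frac{3 x^{7}}{7} + \frac{x^{6}}{3} - \frac{2 x^{5}}{5} - \frac{3 x^{4}}{4} + \frac{4 x^{3}}{3} + 3 x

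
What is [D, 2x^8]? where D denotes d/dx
16 x^{7}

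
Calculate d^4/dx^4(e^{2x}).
16 e^{2 x}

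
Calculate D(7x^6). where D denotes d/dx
42 x^{5}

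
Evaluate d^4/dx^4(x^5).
120 x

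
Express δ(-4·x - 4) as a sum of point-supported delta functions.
\frac{\delta(x + 1)}{4}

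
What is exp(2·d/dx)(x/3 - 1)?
\frac{x}{3} - \frac{1}{3}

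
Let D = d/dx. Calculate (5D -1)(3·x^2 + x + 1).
- 3 x^{2} + 29 x + 4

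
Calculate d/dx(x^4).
4 x^{3}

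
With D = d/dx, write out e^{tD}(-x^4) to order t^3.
x \left(- 4 t^{3} - 6 t^{2} x - 4 t x^{2} - x^{3}\right)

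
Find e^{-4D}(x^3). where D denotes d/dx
x^{3} - 12 x^{2} + 48 x - 64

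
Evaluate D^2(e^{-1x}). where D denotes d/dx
e^{- x}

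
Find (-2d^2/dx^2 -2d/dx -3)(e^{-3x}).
- 15 e^{- 3 x}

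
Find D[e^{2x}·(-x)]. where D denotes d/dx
\left(- 2 x - 1\right) e^{2 x}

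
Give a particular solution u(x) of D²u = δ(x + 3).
\frac{|x + 3|}{2}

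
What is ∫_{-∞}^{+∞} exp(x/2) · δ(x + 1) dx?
e^{- \frac{1}{2}}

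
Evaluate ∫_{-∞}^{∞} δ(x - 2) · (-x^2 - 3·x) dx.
-10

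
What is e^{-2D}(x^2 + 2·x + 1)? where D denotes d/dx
x^{2} - 2 x + 1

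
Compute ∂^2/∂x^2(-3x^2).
-6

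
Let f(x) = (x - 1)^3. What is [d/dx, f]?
3 \left(x - 1\right)^{2}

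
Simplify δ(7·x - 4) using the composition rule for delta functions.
\frac{\delta(x - 4/7)}{7}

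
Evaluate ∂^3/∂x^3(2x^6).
240 x^{3}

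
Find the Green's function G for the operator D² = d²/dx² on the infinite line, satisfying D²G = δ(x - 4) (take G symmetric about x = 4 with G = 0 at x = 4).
\frac{|x - 4|}{2}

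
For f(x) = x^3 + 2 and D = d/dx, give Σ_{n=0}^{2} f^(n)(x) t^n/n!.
3 t^{2} x + 3 t x^{2} + x^{3} + 2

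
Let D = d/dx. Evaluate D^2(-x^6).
- 30 x^{4}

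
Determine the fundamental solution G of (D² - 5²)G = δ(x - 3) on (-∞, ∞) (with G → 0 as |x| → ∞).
-\frac{e^{-5|x - 3|}}{10}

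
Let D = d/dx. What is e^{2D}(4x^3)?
4 x^{3} + 24 x^{2} + 48 x + 32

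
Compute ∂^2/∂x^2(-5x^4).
- 60 x^{2}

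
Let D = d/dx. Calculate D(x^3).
3 x^{2}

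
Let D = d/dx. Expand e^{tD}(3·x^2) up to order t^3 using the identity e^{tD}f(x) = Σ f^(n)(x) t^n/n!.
3 t^{2} + 6 t x + 3 x^{2}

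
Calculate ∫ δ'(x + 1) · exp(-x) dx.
e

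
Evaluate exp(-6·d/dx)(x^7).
x^{7} - 42 x^{6} + 756 x^{5} - 7560 x^{4} + 45360 x^{3} - 163296 x^{2} + 326592 x - 279936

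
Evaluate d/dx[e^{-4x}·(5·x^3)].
x^{2} \left(15 - 20 x\right) e^{- 4 x}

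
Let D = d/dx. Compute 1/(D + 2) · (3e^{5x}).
\frac{3 e^{5 x}}{7}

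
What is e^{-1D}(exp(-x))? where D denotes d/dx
e^{1 - x}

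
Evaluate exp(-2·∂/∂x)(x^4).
x^{4} - 8 x^{3} + 24 x^{2} - 32 x + 16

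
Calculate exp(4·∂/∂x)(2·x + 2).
2 x + 10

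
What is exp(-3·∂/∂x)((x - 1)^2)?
x^{2} - 8 x + 16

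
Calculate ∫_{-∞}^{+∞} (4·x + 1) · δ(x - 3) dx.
13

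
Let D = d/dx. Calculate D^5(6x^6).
4320 x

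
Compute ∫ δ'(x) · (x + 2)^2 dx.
-4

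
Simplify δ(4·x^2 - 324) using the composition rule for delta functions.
\frac{\delta(x - 9) + \delta(x + 9)}{72}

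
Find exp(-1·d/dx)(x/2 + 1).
\frac{x}{2} + \frac{1}{2}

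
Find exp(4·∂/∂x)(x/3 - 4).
\frac{x}{3} - \frac{8}{3}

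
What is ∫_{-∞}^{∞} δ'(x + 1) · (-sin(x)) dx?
\cos{\left(1 \right)}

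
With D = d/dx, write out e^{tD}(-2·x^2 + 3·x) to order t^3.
- 2 t^{2} - t \left(4 x - 3\right) - 2 x^{2} + 3 x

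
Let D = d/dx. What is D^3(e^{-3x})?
- 27 e^{- 3 x}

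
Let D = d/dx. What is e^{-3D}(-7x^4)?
- 7 x^{4} + 84 x^{3} - 378 x^{2} + 756 x - 567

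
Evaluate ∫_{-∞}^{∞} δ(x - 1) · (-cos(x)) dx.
- \cos{\left(1 \right)}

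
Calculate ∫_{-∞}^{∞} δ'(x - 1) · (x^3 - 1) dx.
-3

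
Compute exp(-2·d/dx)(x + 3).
x + 1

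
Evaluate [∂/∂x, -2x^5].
- 10 x^{4}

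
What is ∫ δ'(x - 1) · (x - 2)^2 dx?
2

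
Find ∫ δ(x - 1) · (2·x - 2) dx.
0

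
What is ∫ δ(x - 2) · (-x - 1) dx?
-3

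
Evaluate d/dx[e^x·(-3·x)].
3 \left(- x - 1\right) e^{x}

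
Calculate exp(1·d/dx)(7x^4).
7 x^{4} + 28 x^{3} + 42 x^{2} + 28 x + 7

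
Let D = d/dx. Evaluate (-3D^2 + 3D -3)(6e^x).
- 18 e^{x}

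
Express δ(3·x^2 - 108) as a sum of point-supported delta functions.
\frac{\delta(x - 6) + \delta(x + 6)}{36}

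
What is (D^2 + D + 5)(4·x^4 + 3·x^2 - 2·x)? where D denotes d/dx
20 x^{4} + 16 x^{3} + 63 x^{2} - 4 x + 4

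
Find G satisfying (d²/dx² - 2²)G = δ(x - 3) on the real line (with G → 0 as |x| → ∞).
-\frac{e^{-2|x - 3|}}{4}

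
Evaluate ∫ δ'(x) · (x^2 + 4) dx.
0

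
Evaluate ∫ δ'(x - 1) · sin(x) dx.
- \cos{\left(1 \right)}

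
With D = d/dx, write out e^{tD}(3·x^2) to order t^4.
3 t^{2} + 6 t x + 3 x^{2}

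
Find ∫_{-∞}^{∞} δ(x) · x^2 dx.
0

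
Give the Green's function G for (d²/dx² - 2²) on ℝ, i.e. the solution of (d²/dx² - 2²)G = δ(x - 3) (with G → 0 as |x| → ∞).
-\frac{e^{-2|x - 3|}}{4}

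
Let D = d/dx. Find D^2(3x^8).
168 x^{6}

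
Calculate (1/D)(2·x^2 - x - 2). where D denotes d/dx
\frac{2 x^{3}}{3} - \frac{x^{2}}{2} - 2 x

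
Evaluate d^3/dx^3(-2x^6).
- 240 x^{3}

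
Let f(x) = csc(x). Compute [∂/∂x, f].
- \cot{\left(x \right)} \csc{\left(x \right)}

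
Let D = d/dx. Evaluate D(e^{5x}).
5 e^{5 x}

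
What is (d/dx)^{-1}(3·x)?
\frac{3 x^{2}}{2}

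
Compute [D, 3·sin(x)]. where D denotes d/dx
3 \cos{\left(x \right)}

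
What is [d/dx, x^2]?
2 x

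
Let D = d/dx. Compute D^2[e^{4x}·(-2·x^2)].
\left(- 32 x^{2} - 32 x - 4\right) e^{4 x}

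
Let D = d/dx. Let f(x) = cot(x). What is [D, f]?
- \frac{1}{\sin^{2}{\left(x \right)}}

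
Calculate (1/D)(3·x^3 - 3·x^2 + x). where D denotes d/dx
\frac{3 x^{4}}{4} - x^{3} + \frac{x^{2}}{2}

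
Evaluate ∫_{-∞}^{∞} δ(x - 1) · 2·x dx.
2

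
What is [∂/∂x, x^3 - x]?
3 x^{2} - 1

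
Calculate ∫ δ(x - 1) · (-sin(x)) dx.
- \sin{\left(1 \right)}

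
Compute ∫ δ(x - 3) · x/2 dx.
\frac{3}{2}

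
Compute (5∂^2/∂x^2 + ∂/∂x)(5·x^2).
10 x + 50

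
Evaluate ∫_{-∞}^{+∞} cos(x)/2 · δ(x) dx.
\frac{1}{2}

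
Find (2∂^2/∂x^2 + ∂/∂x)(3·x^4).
12 x^{2} \left(x + 6\right)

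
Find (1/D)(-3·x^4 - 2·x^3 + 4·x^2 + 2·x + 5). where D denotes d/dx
- \frac{3 x^{5}}{5} - \frac{x^{4}}{2} + \frac{4 x^{3}}{3} + x^{2} + 5 x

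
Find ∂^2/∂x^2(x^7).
42 x^{5}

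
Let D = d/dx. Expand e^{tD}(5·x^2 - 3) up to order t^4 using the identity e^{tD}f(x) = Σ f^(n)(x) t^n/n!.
5 t^{2} + 10 t x + 5 x^{2} - 3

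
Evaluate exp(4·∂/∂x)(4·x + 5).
4 x + 21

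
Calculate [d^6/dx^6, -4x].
-24\frac{d^{5}}{dx^{5}}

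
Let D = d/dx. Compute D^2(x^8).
56 x^{6}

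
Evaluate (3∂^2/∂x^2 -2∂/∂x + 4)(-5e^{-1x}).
- 45 e^{- x}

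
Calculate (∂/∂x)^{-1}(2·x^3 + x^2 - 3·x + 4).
\frac{x^{4}}{2} + \frac{x^{3}}{3} - \frac{3 x^{2}}{2} + 4 x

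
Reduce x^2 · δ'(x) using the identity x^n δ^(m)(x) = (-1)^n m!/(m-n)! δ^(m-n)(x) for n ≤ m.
0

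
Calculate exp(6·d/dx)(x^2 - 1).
x^{2} + 12 x + 35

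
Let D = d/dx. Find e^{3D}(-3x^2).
- 3 x^{2} - 18 x - 27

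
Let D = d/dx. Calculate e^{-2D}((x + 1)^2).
x^{2} - 2 x + 1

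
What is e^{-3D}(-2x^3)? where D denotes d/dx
- 2 x^{3} + 18 x^{2} - 54 x + 54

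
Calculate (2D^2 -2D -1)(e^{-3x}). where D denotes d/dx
23 e^{- 3 x}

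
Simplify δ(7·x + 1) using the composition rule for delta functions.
\frac{\delta(x + 1/7)}{7}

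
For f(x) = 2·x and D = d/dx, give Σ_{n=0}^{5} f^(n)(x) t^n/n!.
2 t + 2 x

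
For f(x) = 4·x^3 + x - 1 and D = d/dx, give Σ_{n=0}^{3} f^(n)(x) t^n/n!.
4 t^{3} + 12 t^{2} x + t \left(12 x^{2} + 1\right) + 4 x^{3} + x - 1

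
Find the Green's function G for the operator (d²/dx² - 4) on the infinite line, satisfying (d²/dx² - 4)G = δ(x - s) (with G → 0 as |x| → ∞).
-\frac{e^{-2|x-s|}}{4}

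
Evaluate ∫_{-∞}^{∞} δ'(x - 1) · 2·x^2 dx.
-4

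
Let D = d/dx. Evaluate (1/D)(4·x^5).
\frac{2 x^{6}}{3}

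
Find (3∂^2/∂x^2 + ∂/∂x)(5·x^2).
10 x + 30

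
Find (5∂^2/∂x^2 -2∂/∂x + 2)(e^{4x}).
74 e^{4 x}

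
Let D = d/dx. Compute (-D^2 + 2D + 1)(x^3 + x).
x^{3} + 6 x^{2} - 5 x + 2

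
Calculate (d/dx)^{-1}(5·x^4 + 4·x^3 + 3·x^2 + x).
x^{5} + x^{4} + x^{3} + \frac{x^{2}}{2}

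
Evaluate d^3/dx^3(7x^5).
420 x^{2}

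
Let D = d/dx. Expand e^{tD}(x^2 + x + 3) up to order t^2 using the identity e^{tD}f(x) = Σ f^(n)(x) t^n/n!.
t^{2} + t \left(2 x + 1\right) + x^{2} + x + 3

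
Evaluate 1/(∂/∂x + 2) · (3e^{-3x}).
- 3 e^{- 3 x}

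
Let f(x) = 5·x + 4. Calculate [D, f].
5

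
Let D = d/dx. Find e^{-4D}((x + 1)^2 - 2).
x^{2} - 6 x + 7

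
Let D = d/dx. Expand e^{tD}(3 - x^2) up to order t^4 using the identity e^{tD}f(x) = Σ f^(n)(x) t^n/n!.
- t^{2} - 2 t x - x^{2} + 3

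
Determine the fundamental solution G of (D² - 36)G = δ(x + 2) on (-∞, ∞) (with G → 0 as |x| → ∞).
-\frac{e^{-6|x + 2|}}{12}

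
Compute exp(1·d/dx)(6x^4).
6 x^{4} + 24 x^{3} + 36 x^{2} + 24 x + 6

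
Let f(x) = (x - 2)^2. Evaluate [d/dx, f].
2 x - 4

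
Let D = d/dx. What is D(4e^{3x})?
12 e^{3 x}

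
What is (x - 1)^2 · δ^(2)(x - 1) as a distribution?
2\delta(x - 1)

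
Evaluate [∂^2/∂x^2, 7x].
14\frac{d}{dx}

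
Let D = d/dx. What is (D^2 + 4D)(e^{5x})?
45 e^{5 x}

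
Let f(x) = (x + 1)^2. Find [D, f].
2 x + 2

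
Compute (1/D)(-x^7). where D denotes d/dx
- \frac{x^{8}}{8}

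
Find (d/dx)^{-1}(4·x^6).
\frac{4 x^{7}}{7}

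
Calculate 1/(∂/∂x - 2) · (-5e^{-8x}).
\frac{e^{- 8 x}}{2}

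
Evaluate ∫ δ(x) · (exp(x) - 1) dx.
0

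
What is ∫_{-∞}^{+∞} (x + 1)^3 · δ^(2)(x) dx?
6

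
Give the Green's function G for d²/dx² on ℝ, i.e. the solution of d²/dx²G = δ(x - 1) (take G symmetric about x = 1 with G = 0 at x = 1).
\frac{|x - 1|}{2}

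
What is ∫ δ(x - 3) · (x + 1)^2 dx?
16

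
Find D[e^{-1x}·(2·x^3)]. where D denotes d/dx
2 x^{2} \left(3 - x\right) e^{- x}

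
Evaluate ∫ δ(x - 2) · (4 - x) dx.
2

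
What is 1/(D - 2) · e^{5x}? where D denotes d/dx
\frac{e^{5 x}}{3}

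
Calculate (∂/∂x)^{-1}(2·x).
x^{2}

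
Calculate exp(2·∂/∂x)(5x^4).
5 x^{4} + 40 x^{3} + 120 x^{2} + 160 x + 80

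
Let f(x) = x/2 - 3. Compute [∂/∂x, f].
\frac{1}{2}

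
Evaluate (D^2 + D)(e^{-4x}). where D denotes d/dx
12 e^{- 4 x}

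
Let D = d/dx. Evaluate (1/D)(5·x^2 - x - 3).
\frac{5 x^{3}}{3} - \frac{x^{2}}{2} - 3 x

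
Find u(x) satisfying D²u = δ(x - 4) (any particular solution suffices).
\frac{|x - 4|}{2}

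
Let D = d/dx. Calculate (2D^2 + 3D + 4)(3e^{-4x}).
72 e^{- 4 x}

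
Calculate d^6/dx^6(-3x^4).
0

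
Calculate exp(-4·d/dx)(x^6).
x^{6} - 24 x^{5} + 240 x^{4} - 1280 x^{3} + 3840 x^{2} - 6144 x + 4096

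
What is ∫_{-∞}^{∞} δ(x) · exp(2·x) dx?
1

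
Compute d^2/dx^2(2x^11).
220 x^{9}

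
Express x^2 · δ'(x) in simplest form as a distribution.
0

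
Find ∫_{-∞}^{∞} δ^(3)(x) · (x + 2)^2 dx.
0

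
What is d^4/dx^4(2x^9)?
6048 x^{5}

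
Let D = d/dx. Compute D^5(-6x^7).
- 15120 x^{2}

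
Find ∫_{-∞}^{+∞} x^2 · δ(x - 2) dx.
4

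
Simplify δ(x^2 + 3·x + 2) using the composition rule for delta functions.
\frac{\delta(x + 1) + \delta(x + 2)}{1}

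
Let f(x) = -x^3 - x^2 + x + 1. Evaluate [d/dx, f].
- 3 x^{2} - 2 x + 1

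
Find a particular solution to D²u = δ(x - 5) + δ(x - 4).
\frac{|x - 5|}{2} + \frac{|x - 4|}{2}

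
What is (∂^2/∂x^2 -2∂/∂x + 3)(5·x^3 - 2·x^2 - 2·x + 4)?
15 x^{3} - 36 x^{2} + 32 x + 12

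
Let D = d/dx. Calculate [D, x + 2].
1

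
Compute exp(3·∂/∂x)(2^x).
2^{x + 3}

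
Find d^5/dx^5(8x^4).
0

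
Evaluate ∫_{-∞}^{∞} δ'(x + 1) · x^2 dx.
2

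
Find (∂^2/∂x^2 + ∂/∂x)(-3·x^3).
9 x \left(- x - 2\right)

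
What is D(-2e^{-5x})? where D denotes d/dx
10 e^{- 5 x}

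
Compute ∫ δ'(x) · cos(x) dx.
0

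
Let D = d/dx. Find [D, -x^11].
- 11 x^{10}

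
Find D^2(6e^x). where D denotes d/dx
6 e^{x}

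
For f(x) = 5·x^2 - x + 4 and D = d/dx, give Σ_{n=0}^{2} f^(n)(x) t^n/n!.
5 t^{2} + t \left(10 x - 1\right) + 5 x^{2} - x + 4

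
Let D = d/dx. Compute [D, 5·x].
5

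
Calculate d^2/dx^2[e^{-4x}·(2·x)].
16 \left(2 x - 1\right) e^{- 4 x}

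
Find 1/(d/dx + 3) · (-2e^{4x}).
- \frac{2 e^{4 x}}{7}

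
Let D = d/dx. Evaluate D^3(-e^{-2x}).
8 e^{- 2 x}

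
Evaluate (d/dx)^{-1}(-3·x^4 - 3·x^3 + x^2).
- \frac{3 x^{5}}{5} - \frac{3 x^{4}}{4} + \frac{x^{3}}{3}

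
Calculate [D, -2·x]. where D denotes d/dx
-2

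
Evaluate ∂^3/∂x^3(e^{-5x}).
- 125 e^{- 5 x}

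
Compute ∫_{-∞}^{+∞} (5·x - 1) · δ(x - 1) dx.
4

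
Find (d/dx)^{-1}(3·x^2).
x^{3}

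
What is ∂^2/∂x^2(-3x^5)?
- 60 x^{3}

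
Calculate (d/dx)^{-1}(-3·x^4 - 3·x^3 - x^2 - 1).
- \frac{3 x^{5}}{5} - \frac{3 x^{4}}{4} - \frac{x^{3}}{3} - x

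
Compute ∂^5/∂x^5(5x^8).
33600 x^{3}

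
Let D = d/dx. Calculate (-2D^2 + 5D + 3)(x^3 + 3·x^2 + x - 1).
3 x^{3} + 24 x^{2} + 21 x - 10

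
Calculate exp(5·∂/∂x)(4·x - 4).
4 x + 16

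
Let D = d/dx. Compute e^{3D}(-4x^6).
- 4 x^{6} - 72 x^{5} - 540 x^{4} - 2160 x^{3} - 4860 x^{2} - 5832 x - 2916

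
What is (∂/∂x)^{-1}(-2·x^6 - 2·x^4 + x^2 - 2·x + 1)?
- \frac{2 x^{7}}{7} - \frac{2 x^{5}}{5} + \frac{x^{3}}{3} - x^{2} + x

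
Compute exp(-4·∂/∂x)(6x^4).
6 x^{4} - 96 x^{3} + 576 x^{2} - 1536 x + 1536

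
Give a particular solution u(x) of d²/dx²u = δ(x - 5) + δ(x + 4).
\frac{|x - 5|}{2} + \frac{|x + 4|}{2}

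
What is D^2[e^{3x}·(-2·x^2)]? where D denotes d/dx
\left(- 18 x^{2} - 24 x - 4\right) e^{3 x}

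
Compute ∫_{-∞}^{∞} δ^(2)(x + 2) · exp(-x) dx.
e^{2}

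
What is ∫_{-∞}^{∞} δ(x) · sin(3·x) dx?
0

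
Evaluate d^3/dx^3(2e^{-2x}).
- 16 e^{- 2 x}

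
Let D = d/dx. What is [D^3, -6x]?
-18D^{2}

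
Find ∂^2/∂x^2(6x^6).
180 x^{4}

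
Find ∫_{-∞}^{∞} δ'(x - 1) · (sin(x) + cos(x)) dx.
- \cos{\left(1 \right)} + \sin{\left(1 \right)}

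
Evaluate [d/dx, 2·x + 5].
2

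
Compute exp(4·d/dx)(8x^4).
8 x^{4} + 128 x^{3} + 768 x^{2} + 2048 x + 2048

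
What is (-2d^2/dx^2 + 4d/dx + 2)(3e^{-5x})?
- 204 e^{- 5 x}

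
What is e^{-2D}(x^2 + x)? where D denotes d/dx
x^{2} - 3 x + 2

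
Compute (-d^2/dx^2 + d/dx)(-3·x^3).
9 x \left(2 - x\right)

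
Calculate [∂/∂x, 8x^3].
24 x^{2}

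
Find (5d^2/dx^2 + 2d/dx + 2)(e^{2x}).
26 e^{2 x}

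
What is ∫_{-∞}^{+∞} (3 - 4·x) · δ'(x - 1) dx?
4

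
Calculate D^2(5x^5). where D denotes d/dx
100 x^{3}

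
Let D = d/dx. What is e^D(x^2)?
x^{2} + 2 x + 1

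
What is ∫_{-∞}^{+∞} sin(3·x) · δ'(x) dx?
-3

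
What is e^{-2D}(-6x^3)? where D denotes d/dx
- 6 x^{3} + 36 x^{2} - 72 x + 48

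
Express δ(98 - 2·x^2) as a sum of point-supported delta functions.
\frac{\delta(x - 7) + \delta(x + 7)}{28}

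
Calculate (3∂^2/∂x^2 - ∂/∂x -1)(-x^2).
x^{2} + 2 x - 6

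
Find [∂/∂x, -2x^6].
- 12 x^{5}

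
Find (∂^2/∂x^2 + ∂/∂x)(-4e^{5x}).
- 120 e^{5 x}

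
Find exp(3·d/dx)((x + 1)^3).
x^{3} + 12 x^{2} + 48 x + 64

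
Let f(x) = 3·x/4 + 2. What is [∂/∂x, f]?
\frac{3}{4}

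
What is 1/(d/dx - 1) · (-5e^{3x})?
- \frac{5 e^{3 x}}{2}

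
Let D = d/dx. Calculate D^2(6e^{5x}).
150 e^{5 x}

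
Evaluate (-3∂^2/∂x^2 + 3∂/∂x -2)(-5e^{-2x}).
100 e^{- 2 x}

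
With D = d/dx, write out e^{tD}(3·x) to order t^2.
3 t + 3 x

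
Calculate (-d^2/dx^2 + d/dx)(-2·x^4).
8 x^{2} \left(3 - x\right)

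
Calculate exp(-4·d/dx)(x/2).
\frac{x}{2} - 2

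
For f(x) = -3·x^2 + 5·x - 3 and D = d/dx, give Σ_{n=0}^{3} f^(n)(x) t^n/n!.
- 3 t^{2} - t \left(6 x - 5\right) - 3 x^{2} + 5 x - 3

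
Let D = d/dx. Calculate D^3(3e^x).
3 e^{x}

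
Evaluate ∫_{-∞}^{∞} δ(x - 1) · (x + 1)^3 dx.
8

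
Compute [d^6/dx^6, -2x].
-12\frac{d^{5}}{dx^{5}}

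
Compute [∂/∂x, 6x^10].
60 x^{9}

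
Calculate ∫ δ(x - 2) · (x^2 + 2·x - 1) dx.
7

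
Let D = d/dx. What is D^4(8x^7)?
6720 x^{3}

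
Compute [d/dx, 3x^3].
9 x^{2}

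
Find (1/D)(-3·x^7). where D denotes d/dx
- \frac{3 x^{8}}{8}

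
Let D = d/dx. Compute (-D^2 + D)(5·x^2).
10 x - 10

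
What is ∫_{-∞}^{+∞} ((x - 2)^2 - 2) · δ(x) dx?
2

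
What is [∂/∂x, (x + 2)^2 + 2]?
2 x + 4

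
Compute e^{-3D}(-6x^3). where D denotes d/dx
- 6 x^{3} + 54 x^{2} - 162 x + 162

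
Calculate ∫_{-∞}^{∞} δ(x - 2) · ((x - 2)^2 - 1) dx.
-1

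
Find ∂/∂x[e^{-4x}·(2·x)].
2 \left(1 - 4 x\right) e^{- 4 x}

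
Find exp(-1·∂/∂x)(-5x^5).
- 5 x^{5} + 25 x^{4} - 50 x^{3} + 50 x^{2} - 25 x + 5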